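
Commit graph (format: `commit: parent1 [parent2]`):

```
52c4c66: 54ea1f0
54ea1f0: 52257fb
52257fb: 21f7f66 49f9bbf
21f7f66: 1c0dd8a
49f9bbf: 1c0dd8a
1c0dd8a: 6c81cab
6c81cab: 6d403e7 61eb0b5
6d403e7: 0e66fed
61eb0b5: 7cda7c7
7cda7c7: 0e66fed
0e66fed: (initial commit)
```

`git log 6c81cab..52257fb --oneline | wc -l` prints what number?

4

Reachable from 52257fb: {0e66fed, 1c0dd8a, 21f7f66, 49f9bbf, 52257fb, 61eb0b5, 6c81cab, 6d403e7, 7cda7c7}.
Reachable from 6c81cab: {0e66fed, 61eb0b5, 6c81cab, 6d403e7, 7cda7c7}.
In 52257fb's history but not 6c81cab's: {1c0dd8a, 21f7f66, 49f9bbf, 52257fb} — 4 commits.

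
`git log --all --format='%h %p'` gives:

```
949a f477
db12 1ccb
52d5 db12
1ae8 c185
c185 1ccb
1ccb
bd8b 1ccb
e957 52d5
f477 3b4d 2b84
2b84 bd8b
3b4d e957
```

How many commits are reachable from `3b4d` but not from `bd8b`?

Reachable from 3b4d: {1ccb, 3b4d, 52d5, db12, e957}.
Reachable from bd8b: {1ccb, bd8b}.
In 3b4d's history but not bd8b's: {3b4d, 52d5, db12, e957} — 4 commits.

4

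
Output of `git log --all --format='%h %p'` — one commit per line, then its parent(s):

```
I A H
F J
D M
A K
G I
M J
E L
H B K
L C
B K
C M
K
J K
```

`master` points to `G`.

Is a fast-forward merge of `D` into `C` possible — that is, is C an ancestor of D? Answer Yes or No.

A fast-forward from C to D is possible iff C is an ancestor of D.
Ancestors of D: {D, J, K, M}.
C is not among them, so fast-forward is not possible.

No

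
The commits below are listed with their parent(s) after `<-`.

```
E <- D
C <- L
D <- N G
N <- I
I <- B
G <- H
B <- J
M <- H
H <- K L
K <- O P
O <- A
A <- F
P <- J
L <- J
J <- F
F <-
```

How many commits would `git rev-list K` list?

6

Walking parent pointers from K: reachable set = {A, F, J, K, O, P}.
That is 6 commits.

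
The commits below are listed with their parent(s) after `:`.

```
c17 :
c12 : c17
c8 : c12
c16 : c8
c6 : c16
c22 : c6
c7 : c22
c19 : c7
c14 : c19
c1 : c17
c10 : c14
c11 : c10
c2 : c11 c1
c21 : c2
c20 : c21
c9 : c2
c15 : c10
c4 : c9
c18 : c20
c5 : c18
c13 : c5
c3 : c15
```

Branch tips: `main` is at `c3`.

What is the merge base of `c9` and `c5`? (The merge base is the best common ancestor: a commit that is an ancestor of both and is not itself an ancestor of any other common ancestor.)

c2

Ancestors of c9: {c1, c10, c11, c12, c14, c16, c17, c19, c2, c22, c6, c7, c8, c9}.
Ancestors of c5: {c1, c10, c11, c12, c14, c16, c17, c18, c19, c2, c20, c21, c22, c5, c6, c7, c8}.
Common ancestors: {c1, c10, c11, c12, c14, c16, c17, c19, c2, c22, c6, c7, c8}.
Among these, c2 is not an ancestor of any other common ancestor — it is the merge base.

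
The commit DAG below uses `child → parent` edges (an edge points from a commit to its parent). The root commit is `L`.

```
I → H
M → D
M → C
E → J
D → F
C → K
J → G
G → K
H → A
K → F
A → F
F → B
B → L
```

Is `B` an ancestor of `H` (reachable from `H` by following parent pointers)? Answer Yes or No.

Ancestors of H (commits reachable by following parents): {A, B, F, H, L}.
B is in that set, so it is an ancestor of H.

Yes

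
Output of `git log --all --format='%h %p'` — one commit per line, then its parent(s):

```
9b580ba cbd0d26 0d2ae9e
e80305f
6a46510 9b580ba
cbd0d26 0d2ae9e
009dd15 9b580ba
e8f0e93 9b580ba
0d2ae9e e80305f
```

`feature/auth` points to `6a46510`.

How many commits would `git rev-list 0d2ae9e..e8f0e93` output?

Reachable from e8f0e93: {0d2ae9e, 9b580ba, cbd0d26, e80305f, e8f0e93}.
Reachable from 0d2ae9e: {0d2ae9e, e80305f}.
In e8f0e93's history but not 0d2ae9e's: {9b580ba, cbd0d26, e8f0e93} — 3 commits.

3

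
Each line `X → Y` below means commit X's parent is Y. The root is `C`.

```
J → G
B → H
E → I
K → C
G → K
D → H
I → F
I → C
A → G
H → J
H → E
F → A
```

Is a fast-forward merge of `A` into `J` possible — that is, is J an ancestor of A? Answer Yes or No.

A fast-forward from J to A is possible iff J is an ancestor of A.
Ancestors of A: {A, C, G, K}.
J is not among them, so fast-forward is not possible.

No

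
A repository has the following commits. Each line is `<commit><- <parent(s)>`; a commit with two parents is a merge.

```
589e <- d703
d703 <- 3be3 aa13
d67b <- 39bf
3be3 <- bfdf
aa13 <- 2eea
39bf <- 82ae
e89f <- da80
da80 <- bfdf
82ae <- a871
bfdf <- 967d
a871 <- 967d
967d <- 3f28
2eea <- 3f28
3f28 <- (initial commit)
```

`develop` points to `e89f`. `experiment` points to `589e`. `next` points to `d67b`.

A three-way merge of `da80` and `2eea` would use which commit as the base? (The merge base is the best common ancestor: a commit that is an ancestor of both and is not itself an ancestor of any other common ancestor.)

3f28

Ancestors of da80: {3f28, 967d, bfdf, da80}.
Ancestors of 2eea: {2eea, 3f28}.
Common ancestors: {3f28}.
The only common ancestor is 3f28, so it is the merge base.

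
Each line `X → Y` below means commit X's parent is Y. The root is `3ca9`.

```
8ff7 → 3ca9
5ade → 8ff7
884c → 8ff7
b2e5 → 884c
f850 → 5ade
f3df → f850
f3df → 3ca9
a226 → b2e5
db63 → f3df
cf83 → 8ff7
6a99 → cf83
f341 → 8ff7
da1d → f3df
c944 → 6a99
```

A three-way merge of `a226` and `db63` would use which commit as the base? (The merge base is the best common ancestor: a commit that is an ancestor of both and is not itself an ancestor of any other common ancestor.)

Ancestors of a226: {3ca9, 884c, 8ff7, a226, b2e5}.
Ancestors of db63: {3ca9, 5ade, 8ff7, db63, f3df, f850}.
Common ancestors: {3ca9, 8ff7}.
Among these, 8ff7 is not an ancestor of any other common ancestor — it is the merge base.

8ff7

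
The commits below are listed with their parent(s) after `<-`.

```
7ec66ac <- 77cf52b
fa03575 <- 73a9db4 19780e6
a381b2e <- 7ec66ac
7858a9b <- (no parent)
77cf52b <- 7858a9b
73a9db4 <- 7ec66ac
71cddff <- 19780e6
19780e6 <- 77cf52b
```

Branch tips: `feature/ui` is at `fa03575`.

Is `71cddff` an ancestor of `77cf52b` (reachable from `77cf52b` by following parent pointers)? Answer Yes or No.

No

Ancestors of 77cf52b: {77cf52b, 7858a9b}.
71cddff is not in that set, so it is not an ancestor of 77cf52b.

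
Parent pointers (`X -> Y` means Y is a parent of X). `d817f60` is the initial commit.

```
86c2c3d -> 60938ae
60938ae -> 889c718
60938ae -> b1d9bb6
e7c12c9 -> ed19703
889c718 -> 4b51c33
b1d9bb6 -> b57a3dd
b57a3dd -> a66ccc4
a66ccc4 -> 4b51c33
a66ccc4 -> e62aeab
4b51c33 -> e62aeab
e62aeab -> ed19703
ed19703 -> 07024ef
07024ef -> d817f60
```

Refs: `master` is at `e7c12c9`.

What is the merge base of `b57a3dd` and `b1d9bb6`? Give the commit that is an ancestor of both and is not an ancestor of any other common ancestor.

b57a3dd

Ancestors of b57a3dd: {07024ef, 4b51c33, a66ccc4, b57a3dd, d817f60, e62aeab, ed19703}.
Ancestors of b1d9bb6: {07024ef, 4b51c33, a66ccc4, b1d9bb6, b57a3dd, d817f60, e62aeab, ed19703}.
Common ancestors: {07024ef, 4b51c33, a66ccc4, b57a3dd, d817f60, e62aeab, ed19703}.
Among these, b57a3dd is not an ancestor of any other common ancestor — it is the merge base.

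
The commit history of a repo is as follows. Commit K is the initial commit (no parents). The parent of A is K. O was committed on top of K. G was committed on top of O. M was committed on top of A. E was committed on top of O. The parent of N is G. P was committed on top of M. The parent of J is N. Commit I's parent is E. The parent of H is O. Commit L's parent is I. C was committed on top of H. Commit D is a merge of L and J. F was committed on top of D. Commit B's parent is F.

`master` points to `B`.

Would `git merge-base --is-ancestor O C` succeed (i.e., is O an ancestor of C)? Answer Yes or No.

Ancestors of C (commits reachable by following parents): {C, H, K, O}.
O is in that set, so it is an ancestor of C.

Yes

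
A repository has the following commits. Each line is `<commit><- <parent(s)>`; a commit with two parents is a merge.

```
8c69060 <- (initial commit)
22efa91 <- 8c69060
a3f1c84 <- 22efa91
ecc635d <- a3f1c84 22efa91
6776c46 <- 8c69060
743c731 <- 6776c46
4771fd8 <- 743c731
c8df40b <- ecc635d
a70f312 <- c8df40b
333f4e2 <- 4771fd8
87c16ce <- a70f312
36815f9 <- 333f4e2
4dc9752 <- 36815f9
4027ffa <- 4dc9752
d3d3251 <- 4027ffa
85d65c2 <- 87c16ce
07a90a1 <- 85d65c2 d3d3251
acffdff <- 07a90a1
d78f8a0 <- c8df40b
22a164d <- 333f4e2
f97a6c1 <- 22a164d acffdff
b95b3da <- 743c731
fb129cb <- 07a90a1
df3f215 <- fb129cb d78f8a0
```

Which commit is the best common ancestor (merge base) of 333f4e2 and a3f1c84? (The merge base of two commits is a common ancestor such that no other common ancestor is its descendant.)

Ancestors of 333f4e2: {333f4e2, 4771fd8, 6776c46, 743c731, 8c69060}.
Ancestors of a3f1c84: {22efa91, 8c69060, a3f1c84}.
Common ancestors: {8c69060}.
The only common ancestor is 8c69060, so it is the merge base.

8c69060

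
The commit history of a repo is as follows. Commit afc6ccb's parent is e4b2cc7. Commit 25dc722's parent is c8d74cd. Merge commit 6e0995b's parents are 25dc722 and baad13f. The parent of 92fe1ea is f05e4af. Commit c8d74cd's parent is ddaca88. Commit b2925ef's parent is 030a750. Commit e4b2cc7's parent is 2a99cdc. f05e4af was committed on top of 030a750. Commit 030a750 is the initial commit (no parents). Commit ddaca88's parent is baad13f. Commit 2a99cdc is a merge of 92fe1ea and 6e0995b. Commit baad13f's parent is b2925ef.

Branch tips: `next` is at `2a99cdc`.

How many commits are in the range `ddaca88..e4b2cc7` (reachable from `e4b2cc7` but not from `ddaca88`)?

Reachable from e4b2cc7: {030a750, 25dc722, 2a99cdc, 6e0995b, 92fe1ea, b2925ef, baad13f, c8d74cd, ddaca88, e4b2cc7, f05e4af}.
Reachable from ddaca88: {030a750, b2925ef, baad13f, ddaca88}.
In e4b2cc7's history but not ddaca88's: {25dc722, 2a99cdc, 6e0995b, 92fe1ea, c8d74cd, e4b2cc7, f05e4af} — 7 commits.

7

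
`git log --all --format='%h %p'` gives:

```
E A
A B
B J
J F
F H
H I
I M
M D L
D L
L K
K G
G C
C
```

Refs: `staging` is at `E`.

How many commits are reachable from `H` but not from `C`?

Reachable from H: {C, D, G, H, I, K, L, M}.
Reachable from C: {C}.
In H's history but not C's: {D, G, H, I, K, L, M} — 7 commits.

7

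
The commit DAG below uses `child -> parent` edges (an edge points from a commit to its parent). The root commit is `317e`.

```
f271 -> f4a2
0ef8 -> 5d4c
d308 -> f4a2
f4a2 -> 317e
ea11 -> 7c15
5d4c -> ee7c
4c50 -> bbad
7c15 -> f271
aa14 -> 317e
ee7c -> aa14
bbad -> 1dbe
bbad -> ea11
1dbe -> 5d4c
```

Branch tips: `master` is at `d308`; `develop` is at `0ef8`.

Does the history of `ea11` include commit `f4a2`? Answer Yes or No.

Ancestors of ea11 (commits reachable by following parents): {317e, 7c15, ea11, f271, f4a2}.
f4a2 is in that set, so it is an ancestor of ea11.

Yes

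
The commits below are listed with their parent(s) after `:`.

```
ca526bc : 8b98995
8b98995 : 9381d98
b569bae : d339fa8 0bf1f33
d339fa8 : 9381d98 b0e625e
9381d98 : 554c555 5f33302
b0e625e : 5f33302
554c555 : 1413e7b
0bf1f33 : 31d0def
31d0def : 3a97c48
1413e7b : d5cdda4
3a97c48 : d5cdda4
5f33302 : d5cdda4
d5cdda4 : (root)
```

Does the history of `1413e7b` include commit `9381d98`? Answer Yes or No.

No

Ancestors of 1413e7b: {1413e7b, d5cdda4}.
9381d98 is not in that set, so it is not an ancestor of 1413e7b.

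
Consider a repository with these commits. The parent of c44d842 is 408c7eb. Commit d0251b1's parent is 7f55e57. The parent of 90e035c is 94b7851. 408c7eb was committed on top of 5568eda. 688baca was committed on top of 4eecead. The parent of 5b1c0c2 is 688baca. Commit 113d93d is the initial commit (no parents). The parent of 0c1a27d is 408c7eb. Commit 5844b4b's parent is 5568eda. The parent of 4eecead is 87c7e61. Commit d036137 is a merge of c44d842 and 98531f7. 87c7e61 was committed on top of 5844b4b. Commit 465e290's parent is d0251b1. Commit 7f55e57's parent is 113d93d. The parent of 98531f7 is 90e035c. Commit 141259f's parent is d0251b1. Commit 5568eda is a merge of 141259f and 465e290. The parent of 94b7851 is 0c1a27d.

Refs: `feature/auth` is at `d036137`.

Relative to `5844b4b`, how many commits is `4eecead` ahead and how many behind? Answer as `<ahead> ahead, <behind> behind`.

Reachable from 4eecead: {113d93d, 141259f, 465e290, 4eecead, 5568eda, 5844b4b, 7f55e57, 87c7e61, d0251b1}.
Reachable from 5844b4b: {113d93d, 141259f, 465e290, 5568eda, 5844b4b, 7f55e57, d0251b1}.
Only in 4eecead's history (ahead): {4eecead, 87c7e61} — 2.
Only in 5844b4b's history (behind): {} — 0.

2 ahead, 0 behind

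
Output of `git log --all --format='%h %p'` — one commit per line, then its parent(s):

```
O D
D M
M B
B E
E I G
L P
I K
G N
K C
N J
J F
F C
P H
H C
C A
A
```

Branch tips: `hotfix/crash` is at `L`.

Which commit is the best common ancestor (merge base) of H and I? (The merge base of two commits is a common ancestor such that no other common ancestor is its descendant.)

C

Ancestors of H: {A, C, H}.
Ancestors of I: {A, C, I, K}.
Common ancestors: {A, C}.
Among these, C is not an ancestor of any other common ancestor — it is the merge base.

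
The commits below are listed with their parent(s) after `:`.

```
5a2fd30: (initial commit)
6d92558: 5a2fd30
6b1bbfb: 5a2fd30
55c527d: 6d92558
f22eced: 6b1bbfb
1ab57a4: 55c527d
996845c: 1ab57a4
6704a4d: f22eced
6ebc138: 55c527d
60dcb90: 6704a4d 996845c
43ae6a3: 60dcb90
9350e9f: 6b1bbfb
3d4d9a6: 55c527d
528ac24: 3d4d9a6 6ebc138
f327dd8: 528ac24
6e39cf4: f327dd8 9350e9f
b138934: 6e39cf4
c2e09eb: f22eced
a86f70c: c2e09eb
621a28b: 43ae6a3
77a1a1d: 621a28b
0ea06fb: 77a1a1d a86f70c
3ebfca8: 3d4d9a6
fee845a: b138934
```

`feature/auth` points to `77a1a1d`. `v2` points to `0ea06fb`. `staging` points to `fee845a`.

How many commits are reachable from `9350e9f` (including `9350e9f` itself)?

Walking parent pointers from 9350e9f: reachable set = {5a2fd30, 6b1bbfb, 9350e9f}.
That is 3 commits.

3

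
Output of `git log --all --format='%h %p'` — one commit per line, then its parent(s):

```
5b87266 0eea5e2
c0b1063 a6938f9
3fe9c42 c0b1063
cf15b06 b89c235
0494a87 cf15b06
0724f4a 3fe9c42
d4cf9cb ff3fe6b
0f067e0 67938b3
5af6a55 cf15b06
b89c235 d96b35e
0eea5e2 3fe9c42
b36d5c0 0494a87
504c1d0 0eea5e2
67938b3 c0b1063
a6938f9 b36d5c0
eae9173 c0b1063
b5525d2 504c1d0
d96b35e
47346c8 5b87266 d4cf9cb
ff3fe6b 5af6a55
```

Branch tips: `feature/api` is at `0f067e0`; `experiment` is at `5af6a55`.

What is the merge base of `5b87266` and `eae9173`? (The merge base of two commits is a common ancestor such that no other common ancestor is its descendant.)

Ancestors of 5b87266: {0494a87, 0eea5e2, 3fe9c42, 5b87266, a6938f9, b36d5c0, b89c235, c0b1063, cf15b06, d96b35e}.
Ancestors of eae9173: {0494a87, a6938f9, b36d5c0, b89c235, c0b1063, cf15b06, d96b35e, eae9173}.
Common ancestors: {0494a87, a6938f9, b36d5c0, b89c235, c0b1063, cf15b06, d96b35e}.
Among these, c0b1063 is not an ancestor of any other common ancestor — it is the merge base.

c0b1063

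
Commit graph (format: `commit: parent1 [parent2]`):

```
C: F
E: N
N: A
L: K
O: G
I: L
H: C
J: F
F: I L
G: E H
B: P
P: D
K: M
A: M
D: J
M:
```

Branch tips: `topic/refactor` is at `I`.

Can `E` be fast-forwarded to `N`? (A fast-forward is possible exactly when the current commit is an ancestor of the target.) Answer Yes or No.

No

A fast-forward from E to N is possible iff E is an ancestor of N.
Ancestors of N: {A, M, N}.
E is not among them, so fast-forward is not possible.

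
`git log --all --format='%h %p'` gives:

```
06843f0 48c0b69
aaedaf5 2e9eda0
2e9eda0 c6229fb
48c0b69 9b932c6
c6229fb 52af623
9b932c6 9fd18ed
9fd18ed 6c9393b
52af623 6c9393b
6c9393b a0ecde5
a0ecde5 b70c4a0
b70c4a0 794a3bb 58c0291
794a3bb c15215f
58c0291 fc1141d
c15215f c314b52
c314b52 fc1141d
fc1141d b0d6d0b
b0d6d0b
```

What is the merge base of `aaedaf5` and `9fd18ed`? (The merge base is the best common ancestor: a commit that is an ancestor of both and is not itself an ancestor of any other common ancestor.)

Ancestors of aaedaf5: {2e9eda0, 52af623, 58c0291, 6c9393b, 794a3bb, a0ecde5, aaedaf5, b0d6d0b, b70c4a0, c15215f, c314b52, c6229fb, fc1141d}.
Ancestors of 9fd18ed: {58c0291, 6c9393b, 794a3bb, 9fd18ed, a0ecde5, b0d6d0b, b70c4a0, c15215f, c314b52, fc1141d}.
Common ancestors: {58c0291, 6c9393b, 794a3bb, a0ecde5, b0d6d0b, b70c4a0, c15215f, c314b52, fc1141d}.
Among these, 6c9393b is not an ancestor of any other common ancestor — it is the merge base.

6c9393b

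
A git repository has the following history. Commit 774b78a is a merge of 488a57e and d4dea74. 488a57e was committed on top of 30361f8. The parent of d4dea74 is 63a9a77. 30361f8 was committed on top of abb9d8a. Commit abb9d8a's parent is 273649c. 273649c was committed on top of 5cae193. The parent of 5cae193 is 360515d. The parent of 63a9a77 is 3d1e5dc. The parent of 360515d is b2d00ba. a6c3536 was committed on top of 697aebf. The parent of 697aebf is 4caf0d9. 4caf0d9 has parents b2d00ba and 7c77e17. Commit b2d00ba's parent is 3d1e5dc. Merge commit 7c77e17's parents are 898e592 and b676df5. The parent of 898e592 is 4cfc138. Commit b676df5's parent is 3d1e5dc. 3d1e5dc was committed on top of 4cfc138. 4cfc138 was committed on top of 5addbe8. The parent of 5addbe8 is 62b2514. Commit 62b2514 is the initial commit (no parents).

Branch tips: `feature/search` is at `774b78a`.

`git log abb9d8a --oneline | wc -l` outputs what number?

9

Walking parent pointers from abb9d8a: reachable set = {273649c, 360515d, 3d1e5dc, 4cfc138, 5addbe8, 5cae193, 62b2514, abb9d8a, b2d00ba}.
That is 9 commits.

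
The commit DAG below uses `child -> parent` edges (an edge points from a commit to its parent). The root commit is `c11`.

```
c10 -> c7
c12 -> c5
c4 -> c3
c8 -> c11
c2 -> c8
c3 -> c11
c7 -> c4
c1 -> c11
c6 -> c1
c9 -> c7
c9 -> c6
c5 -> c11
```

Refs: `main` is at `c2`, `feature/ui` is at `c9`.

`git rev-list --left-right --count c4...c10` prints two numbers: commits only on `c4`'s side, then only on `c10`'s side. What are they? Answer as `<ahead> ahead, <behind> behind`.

0 ahead, 2 behind

Reachable from c4: {c11, c3, c4}.
Reachable from c10: {c10, c11, c3, c4, c7}.
Only in c4's history (ahead): {} — 0.
Only in c10's history (behind): {c10, c7} — 2.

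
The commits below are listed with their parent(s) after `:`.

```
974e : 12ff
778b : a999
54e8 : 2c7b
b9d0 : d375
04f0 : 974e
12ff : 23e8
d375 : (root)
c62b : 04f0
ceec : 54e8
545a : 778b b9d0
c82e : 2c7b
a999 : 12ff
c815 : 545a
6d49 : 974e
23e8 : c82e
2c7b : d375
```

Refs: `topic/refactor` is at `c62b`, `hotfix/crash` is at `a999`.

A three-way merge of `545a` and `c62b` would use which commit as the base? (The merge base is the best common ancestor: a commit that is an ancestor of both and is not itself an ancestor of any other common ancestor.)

Ancestors of 545a: {12ff, 23e8, 2c7b, 545a, 778b, a999, b9d0, c82e, d375}.
Ancestors of c62b: {04f0, 12ff, 23e8, 2c7b, 974e, c62b, c82e, d375}.
Common ancestors: {12ff, 23e8, 2c7b, c82e, d375}.
Among these, 12ff is not an ancestor of any other common ancestor — it is the merge base.

12ff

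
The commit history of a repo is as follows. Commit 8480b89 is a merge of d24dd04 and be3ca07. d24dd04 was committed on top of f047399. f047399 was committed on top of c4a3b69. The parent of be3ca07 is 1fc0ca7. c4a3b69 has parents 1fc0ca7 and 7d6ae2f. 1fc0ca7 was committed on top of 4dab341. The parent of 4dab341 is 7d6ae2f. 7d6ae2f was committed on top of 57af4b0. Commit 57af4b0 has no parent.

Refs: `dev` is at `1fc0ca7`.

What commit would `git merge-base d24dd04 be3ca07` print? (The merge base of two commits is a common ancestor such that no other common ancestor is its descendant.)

1fc0ca7

Ancestors of d24dd04: {1fc0ca7, 4dab341, 57af4b0, 7d6ae2f, c4a3b69, d24dd04, f047399}.
Ancestors of be3ca07: {1fc0ca7, 4dab341, 57af4b0, 7d6ae2f, be3ca07}.
Common ancestors: {1fc0ca7, 4dab341, 57af4b0, 7d6ae2f}.
Among these, 1fc0ca7 is not an ancestor of any other common ancestor — it is the merge base.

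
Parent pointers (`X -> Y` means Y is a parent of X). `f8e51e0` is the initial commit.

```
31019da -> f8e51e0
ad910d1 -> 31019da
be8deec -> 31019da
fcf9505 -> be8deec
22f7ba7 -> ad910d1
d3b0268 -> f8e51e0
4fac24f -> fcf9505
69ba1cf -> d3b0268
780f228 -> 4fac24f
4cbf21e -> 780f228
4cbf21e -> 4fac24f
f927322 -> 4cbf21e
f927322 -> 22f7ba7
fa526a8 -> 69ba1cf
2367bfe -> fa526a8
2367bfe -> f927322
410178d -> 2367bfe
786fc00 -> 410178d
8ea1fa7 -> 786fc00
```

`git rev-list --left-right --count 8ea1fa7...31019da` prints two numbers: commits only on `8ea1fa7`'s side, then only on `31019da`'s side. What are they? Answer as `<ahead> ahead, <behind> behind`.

15 ahead, 0 behind

Reachable from 8ea1fa7: {22f7ba7, 2367bfe, 31019da, 410178d, 4cbf21e, 4fac24f, 69ba1cf, 780f228, 786fc00, 8ea1fa7, ad910d1, be8deec, d3b0268, f8e51e0, f927322, fa526a8, fcf9505}.
Reachable from 31019da: {31019da, f8e51e0}.
Only in 8ea1fa7's history (ahead): {22f7ba7, 2367bfe, 410178d, 4cbf21e, 4fac24f, 69ba1cf, 780f228, 786fc00, 8ea1fa7, ad910d1, be8deec, d3b0268, f927322, fa526a8, fcf9505} — 15.
Only in 31019da's history (behind): {} — 0.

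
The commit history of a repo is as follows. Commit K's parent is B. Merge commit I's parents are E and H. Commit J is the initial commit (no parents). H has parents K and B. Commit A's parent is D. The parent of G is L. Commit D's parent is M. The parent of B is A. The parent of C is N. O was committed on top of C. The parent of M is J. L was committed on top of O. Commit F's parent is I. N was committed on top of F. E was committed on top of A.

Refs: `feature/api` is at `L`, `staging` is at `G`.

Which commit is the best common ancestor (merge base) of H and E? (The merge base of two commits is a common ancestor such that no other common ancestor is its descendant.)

Ancestors of H: {A, B, D, H, J, K, M}.
Ancestors of E: {A, D, E, J, M}.
Common ancestors: {A, D, J, M}.
Among these, A is not an ancestor of any other common ancestor — it is the merge base.

A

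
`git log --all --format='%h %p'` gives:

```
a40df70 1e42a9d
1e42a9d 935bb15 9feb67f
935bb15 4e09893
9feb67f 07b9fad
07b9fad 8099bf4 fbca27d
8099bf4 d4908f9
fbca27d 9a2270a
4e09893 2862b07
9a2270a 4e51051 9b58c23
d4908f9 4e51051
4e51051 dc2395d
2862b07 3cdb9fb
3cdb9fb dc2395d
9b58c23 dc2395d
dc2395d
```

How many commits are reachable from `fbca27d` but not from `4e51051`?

3

Reachable from fbca27d: {4e51051, 9a2270a, 9b58c23, dc2395d, fbca27d}.
Reachable from 4e51051: {4e51051, dc2395d}.
In fbca27d's history but not 4e51051's: {9a2270a, 9b58c23, fbca27d} — 3 commits.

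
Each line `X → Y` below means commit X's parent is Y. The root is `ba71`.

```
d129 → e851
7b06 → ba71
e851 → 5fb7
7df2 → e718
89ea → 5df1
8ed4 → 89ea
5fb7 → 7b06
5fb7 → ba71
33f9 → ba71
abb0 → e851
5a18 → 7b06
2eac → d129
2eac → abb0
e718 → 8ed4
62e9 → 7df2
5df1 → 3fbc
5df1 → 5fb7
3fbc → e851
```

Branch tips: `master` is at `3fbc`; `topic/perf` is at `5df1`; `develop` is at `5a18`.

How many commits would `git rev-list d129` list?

Walking parent pointers from d129: reachable set = {5fb7, 7b06, ba71, d129, e851}.
That is 5 commits.

5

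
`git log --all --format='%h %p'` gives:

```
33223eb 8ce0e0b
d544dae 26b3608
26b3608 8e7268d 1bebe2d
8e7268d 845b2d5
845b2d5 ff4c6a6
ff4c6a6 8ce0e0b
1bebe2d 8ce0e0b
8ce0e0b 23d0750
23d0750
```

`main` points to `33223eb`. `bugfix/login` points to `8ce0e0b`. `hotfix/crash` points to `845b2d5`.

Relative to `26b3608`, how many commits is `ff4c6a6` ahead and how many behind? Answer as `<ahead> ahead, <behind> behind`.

Reachable from ff4c6a6: {23d0750, 8ce0e0b, ff4c6a6}.
Reachable from 26b3608: {1bebe2d, 23d0750, 26b3608, 845b2d5, 8ce0e0b, 8e7268d, ff4c6a6}.
Only in ff4c6a6's history (ahead): {} — 0.
Only in 26b3608's history (behind): {1bebe2d, 26b3608, 845b2d5, 8e7268d} — 4.

0 ahead, 4 behind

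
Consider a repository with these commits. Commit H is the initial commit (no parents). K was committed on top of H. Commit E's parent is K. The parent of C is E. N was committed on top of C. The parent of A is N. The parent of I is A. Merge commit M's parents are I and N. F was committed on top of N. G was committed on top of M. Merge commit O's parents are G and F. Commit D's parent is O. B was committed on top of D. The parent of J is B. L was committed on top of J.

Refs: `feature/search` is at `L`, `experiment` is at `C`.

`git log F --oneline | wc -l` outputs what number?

Walking parent pointers from F: reachable set = {C, E, F, H, K, N}.
That is 6 commits.

6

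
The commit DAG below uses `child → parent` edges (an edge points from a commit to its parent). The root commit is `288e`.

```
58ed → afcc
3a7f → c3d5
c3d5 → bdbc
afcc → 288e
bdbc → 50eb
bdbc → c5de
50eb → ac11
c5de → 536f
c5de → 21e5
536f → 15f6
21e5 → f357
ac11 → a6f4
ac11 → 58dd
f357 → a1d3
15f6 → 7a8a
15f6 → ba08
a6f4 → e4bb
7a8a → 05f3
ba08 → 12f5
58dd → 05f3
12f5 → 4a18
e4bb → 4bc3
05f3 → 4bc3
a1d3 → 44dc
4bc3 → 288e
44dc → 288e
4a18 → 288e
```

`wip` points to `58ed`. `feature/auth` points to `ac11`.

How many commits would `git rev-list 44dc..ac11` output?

Reachable from ac11: {05f3, 288e, 4bc3, 58dd, a6f4, ac11, e4bb}.
Reachable from 44dc: {288e, 44dc}.
In ac11's history but not 44dc's: {05f3, 4bc3, 58dd, a6f4, ac11, e4bb} — 6 commits.

6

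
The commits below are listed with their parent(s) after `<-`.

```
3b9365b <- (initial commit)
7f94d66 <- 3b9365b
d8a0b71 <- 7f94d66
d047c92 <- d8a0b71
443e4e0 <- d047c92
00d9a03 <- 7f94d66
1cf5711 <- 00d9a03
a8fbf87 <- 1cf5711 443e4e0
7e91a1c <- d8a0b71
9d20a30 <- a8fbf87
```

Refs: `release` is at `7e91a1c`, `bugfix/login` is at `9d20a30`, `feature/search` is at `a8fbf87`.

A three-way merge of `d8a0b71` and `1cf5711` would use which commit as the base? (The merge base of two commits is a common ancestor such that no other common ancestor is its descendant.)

Ancestors of d8a0b71: {3b9365b, 7f94d66, d8a0b71}.
Ancestors of 1cf5711: {00d9a03, 1cf5711, 3b9365b, 7f94d66}.
Common ancestors: {3b9365b, 7f94d66}.
Among these, 7f94d66 is not an ancestor of any other common ancestor — it is the merge base.

7f94d66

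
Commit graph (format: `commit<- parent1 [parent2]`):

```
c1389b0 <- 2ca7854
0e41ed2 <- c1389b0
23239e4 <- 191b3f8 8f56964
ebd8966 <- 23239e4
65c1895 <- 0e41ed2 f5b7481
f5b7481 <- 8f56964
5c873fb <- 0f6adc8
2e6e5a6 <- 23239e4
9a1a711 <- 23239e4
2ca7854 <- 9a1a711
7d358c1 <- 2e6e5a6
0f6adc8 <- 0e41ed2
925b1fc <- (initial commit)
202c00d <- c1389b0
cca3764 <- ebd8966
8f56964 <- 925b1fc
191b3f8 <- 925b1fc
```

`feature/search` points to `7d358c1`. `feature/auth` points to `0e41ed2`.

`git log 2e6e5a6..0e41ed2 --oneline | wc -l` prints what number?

Reachable from 0e41ed2: {0e41ed2, 191b3f8, 23239e4, 2ca7854, 8f56964, 925b1fc, 9a1a711, c1389b0}.
Reachable from 2e6e5a6: {191b3f8, 23239e4, 2e6e5a6, 8f56964, 925b1fc}.
In 0e41ed2's history but not 2e6e5a6's: {0e41ed2, 2ca7854, 9a1a711, c1389b0} — 4 commits.

4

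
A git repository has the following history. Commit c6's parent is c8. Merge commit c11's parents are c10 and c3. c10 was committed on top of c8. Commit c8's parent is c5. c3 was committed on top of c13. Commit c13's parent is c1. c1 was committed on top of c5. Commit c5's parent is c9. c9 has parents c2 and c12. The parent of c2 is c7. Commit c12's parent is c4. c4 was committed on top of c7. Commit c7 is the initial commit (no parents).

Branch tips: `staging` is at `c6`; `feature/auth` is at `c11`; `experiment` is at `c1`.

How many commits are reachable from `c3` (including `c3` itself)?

9

Walking parent pointers from c3: reachable set = {c1, c12, c13, c2, c3, c4, c5, c7, c9}.
That is 9 commits.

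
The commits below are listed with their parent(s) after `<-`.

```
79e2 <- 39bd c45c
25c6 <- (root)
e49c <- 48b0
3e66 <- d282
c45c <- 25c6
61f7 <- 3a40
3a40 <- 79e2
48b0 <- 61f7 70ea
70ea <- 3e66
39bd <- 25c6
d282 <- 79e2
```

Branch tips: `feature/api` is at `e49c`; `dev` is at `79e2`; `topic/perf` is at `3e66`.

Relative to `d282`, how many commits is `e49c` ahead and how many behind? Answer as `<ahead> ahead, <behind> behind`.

Reachable from e49c: {25c6, 39bd, 3a40, 3e66, 48b0, 61f7, 70ea, 79e2, c45c, d282, e49c}.
Reachable from d282: {25c6, 39bd, 79e2, c45c, d282}.
Only in e49c's history (ahead): {3a40, 3e66, 48b0, 61f7, 70ea, e49c} — 6.
Only in d282's history (behind): {} — 0.

6 ahead, 0 behind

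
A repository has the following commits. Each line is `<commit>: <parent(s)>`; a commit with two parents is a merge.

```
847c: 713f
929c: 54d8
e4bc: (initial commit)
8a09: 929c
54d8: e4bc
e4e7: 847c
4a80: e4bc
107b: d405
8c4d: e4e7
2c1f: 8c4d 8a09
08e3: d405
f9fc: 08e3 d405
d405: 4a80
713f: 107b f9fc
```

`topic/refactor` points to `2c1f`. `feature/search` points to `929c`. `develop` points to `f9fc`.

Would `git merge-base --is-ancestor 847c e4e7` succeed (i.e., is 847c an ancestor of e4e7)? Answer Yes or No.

Ancestors of e4e7 (commits reachable by following parents): {08e3, 107b, 4a80, 713f, 847c, d405, e4bc, e4e7, f9fc}.
847c is in that set, so it is an ancestor of e4e7.

Yes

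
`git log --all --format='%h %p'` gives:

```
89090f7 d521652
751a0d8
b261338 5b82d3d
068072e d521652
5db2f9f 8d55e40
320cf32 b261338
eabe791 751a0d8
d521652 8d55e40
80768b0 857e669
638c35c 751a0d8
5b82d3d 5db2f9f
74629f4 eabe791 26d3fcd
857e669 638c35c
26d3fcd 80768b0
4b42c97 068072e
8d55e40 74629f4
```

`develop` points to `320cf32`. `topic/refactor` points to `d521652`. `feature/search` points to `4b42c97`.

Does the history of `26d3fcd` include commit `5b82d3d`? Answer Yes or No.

No

Ancestors of 26d3fcd: {26d3fcd, 638c35c, 751a0d8, 80768b0, 857e669}.
5b82d3d is not in that set, so it is not an ancestor of 26d3fcd.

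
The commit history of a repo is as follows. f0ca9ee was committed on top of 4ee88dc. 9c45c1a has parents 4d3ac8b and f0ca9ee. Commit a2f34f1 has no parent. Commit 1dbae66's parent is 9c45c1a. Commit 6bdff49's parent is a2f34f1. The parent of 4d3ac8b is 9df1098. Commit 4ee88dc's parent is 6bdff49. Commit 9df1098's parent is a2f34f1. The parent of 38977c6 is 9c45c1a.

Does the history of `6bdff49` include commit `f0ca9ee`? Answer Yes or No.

Ancestors of 6bdff49: {6bdff49, a2f34f1}.
f0ca9ee is not in that set, so it is not an ancestor of 6bdff49.

No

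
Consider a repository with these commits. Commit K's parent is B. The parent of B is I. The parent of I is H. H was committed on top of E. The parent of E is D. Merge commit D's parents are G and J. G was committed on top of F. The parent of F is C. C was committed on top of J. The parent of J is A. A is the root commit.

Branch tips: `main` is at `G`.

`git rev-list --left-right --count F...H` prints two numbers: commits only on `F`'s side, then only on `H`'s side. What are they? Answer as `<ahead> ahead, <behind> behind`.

0 ahead, 4 behind

Reachable from F: {A, C, F, J}.
Reachable from H: {A, C, D, E, F, G, H, J}.
Only in F's history (ahead): {} — 0.
Only in H's history (behind): {D, E, G, H} — 4.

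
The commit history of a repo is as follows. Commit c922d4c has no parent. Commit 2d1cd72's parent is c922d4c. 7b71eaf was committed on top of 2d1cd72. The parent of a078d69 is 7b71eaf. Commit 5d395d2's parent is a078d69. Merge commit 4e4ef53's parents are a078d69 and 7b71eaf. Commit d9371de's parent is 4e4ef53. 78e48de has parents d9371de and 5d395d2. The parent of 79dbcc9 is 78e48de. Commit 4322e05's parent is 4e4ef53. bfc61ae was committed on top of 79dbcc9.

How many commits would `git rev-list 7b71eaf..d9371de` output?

3

Reachable from d9371de: {2d1cd72, 4e4ef53, 7b71eaf, a078d69, c922d4c, d9371de}.
Reachable from 7b71eaf: {2d1cd72, 7b71eaf, c922d4c}.
In d9371de's history but not 7b71eaf's: {4e4ef53, a078d69, d9371de} — 3 commits.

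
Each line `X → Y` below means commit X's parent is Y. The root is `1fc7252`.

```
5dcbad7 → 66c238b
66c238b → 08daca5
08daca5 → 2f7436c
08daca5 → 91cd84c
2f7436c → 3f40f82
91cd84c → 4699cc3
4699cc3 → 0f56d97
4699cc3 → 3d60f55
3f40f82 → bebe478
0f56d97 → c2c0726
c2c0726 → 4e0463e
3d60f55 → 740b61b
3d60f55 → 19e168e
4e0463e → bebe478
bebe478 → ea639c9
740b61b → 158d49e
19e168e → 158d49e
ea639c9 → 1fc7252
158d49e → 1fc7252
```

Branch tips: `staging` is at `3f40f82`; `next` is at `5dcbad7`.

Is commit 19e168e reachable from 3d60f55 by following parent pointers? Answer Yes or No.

Yes

Ancestors of 3d60f55 (commits reachable by following parents): {158d49e, 19e168e, 1fc7252, 3d60f55, 740b61b}.
19e168e is in that set, so it is an ancestor of 3d60f55.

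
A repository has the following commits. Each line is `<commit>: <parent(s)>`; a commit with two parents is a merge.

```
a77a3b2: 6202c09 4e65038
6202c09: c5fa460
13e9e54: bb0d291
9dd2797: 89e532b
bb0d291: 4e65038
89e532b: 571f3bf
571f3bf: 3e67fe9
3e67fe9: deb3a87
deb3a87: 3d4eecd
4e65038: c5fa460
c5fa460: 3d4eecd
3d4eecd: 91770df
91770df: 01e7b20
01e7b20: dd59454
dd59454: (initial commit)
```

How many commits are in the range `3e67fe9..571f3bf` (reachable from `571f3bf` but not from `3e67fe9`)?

Reachable from 571f3bf: {01e7b20, 3d4eecd, 3e67fe9, 571f3bf, 91770df, dd59454, deb3a87}.
Reachable from 3e67fe9: {01e7b20, 3d4eecd, 3e67fe9, 91770df, dd59454, deb3a87}.
In 571f3bf's history but not 3e67fe9's: {571f3bf} — 1 commit.

1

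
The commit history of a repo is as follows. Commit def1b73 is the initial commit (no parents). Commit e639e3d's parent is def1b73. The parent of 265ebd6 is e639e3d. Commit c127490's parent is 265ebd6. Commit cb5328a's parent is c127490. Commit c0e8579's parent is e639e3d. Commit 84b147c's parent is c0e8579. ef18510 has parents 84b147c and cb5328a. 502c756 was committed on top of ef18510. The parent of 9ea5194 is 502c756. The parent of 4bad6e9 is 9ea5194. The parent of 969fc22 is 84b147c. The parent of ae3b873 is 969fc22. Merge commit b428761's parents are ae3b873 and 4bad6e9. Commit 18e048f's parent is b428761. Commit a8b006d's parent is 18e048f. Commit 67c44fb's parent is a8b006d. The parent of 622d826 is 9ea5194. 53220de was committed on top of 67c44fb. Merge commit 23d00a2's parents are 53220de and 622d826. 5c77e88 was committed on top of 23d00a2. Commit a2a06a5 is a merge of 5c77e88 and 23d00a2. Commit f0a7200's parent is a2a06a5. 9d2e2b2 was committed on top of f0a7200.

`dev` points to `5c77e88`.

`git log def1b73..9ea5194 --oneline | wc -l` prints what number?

Reachable from 9ea5194: {265ebd6, 502c756, 84b147c, 9ea5194, c0e8579, c127490, cb5328a, def1b73, e639e3d, ef18510}.
Reachable from def1b73: {def1b73}.
In 9ea5194's history but not def1b73's: {265ebd6, 502c756, 84b147c, 9ea5194, c0e8579, c127490, cb5328a, e639e3d, ef18510} — 9 commits.

9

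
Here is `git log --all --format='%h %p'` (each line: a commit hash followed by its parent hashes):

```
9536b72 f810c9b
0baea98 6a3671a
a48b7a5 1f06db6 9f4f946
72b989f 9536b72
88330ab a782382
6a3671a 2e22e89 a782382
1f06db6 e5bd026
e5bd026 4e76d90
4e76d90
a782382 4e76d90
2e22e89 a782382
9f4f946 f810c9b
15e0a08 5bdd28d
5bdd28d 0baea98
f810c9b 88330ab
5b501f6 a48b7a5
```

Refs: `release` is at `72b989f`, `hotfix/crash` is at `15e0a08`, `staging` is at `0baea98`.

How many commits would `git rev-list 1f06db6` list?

Walking parent pointers from 1f06db6: reachable set = {1f06db6, 4e76d90, e5bd026}.
That is 3 commits.

3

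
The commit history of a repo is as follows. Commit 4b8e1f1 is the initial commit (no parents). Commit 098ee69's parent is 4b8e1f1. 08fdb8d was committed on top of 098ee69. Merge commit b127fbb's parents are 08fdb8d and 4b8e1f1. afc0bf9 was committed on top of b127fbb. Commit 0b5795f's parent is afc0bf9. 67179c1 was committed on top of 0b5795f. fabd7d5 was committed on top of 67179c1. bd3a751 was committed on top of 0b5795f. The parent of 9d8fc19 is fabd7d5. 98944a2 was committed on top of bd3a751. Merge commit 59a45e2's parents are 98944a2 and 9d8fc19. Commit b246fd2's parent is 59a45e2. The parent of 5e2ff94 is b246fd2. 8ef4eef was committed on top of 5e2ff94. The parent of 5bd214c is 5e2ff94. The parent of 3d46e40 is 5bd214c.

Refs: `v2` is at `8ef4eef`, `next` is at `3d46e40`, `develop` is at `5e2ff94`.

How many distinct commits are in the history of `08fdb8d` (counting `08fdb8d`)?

3

Walking parent pointers from 08fdb8d: reachable set = {08fdb8d, 098ee69, 4b8e1f1}.
That is 3 commits.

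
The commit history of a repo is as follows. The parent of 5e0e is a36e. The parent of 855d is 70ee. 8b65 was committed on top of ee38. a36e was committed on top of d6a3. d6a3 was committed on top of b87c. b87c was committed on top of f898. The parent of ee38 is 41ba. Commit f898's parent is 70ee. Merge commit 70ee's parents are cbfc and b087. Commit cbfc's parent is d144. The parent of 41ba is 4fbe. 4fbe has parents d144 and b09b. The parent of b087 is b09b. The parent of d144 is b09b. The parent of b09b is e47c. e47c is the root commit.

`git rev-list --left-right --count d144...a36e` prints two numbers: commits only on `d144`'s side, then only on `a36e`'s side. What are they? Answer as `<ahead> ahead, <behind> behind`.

0 ahead, 7 behind

Reachable from d144: {b09b, d144, e47c}.
Reachable from a36e: {70ee, a36e, b087, b09b, b87c, cbfc, d144, d6a3, e47c, f898}.
Only in d144's history (ahead): {} — 0.
Only in a36e's history (behind): {70ee, a36e, b087, b87c, cbfc, d6a3, f898} — 7.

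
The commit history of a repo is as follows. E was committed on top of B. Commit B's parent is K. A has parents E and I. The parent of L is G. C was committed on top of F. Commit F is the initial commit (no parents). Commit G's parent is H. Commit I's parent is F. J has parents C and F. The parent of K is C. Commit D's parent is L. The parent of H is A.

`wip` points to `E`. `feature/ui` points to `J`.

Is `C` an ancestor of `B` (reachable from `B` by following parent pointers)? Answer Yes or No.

Ancestors of B (commits reachable by following parents): {B, C, F, K}.
C is in that set, so it is an ancestor of B.

Yes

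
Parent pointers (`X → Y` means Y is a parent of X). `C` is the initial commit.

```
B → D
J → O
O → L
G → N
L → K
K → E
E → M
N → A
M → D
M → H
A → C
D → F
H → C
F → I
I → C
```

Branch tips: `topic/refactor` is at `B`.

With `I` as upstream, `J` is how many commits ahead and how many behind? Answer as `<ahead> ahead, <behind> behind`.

Reachable from J: {C, D, E, F, H, I, J, K, L, M, O}.
Reachable from I: {C, I}.
Only in J's history (ahead): {D, E, F, H, J, K, L, M, O} — 9.
Only in I's history (behind): {} — 0.

9 ahead, 0 behind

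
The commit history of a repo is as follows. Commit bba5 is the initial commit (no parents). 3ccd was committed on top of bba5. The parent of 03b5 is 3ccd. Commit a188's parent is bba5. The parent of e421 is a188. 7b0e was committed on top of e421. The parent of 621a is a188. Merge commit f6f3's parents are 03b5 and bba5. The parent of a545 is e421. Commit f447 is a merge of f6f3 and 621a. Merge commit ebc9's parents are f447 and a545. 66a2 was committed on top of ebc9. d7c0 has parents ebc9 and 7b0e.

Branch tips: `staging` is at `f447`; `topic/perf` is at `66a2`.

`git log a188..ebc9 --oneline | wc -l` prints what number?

8

Reachable from ebc9: {03b5, 3ccd, 621a, a188, a545, bba5, e421, ebc9, f447, f6f3}.
Reachable from a188: {a188, bba5}.
In ebc9's history but not a188's: {03b5, 3ccd, 621a, a545, e421, ebc9, f447, f6f3} — 8 commits.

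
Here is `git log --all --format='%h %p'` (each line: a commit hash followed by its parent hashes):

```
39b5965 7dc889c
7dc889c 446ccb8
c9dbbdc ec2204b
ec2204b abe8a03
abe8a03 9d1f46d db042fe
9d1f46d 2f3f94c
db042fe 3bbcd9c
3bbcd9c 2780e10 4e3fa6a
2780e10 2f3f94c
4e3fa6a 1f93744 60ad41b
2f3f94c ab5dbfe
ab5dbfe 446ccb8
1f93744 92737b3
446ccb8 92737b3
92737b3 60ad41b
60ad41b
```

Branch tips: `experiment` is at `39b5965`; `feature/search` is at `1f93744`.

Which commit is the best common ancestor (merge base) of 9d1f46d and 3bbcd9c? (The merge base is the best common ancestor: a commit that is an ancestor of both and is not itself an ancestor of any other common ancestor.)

2f3f94c

Ancestors of 9d1f46d: {2f3f94c, 446ccb8, 60ad41b, 92737b3, 9d1f46d, ab5dbfe}.
Ancestors of 3bbcd9c: {1f93744, 2780e10, 2f3f94c, 3bbcd9c, 446ccb8, 4e3fa6a, 60ad41b, 92737b3, ab5dbfe}.
Common ancestors: {2f3f94c, 446ccb8, 60ad41b, 92737b3, ab5dbfe}.
Among these, 2f3f94c is not an ancestor of any other common ancestor — it is the merge base.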